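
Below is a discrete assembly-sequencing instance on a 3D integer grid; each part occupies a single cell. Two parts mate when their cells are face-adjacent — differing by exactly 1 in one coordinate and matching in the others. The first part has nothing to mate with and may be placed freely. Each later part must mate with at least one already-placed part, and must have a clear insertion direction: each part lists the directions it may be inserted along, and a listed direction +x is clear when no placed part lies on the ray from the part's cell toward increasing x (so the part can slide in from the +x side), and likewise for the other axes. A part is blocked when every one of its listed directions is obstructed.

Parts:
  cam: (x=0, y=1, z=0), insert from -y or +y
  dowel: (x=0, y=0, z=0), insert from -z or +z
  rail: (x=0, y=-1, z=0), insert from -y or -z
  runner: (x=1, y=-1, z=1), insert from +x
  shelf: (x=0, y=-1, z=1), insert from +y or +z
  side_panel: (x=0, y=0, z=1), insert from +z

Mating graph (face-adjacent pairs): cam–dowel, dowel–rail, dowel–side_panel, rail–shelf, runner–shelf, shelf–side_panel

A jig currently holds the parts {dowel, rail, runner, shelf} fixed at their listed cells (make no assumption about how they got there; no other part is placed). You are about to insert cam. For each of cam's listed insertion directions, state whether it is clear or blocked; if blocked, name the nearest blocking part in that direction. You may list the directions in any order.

+y: clear; -y: blocked by dowel

-y: nearest on ray is dowel@(0, 0, 0) ⇒ blocked
+y: ray from cam(0, 1, 0) has no placed part ⇒ clear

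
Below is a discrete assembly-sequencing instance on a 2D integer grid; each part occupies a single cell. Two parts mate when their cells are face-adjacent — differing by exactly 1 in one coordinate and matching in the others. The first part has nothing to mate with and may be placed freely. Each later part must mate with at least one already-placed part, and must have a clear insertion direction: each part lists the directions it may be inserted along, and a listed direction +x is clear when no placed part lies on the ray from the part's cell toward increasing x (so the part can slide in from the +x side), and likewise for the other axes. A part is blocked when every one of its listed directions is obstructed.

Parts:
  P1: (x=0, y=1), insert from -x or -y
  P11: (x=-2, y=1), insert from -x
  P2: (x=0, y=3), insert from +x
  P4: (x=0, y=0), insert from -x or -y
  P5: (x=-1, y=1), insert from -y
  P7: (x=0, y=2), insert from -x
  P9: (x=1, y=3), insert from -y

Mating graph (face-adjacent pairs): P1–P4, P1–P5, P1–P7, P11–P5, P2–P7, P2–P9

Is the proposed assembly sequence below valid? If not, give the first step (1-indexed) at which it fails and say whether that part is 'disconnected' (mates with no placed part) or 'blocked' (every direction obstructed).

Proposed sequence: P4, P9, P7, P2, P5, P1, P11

1. P4@(0, 0) [-x clear] — {P4}
2. P9@(1, 3) — no placed neighbour ⇒ disconnected

Invalid at step 2 (disconnected)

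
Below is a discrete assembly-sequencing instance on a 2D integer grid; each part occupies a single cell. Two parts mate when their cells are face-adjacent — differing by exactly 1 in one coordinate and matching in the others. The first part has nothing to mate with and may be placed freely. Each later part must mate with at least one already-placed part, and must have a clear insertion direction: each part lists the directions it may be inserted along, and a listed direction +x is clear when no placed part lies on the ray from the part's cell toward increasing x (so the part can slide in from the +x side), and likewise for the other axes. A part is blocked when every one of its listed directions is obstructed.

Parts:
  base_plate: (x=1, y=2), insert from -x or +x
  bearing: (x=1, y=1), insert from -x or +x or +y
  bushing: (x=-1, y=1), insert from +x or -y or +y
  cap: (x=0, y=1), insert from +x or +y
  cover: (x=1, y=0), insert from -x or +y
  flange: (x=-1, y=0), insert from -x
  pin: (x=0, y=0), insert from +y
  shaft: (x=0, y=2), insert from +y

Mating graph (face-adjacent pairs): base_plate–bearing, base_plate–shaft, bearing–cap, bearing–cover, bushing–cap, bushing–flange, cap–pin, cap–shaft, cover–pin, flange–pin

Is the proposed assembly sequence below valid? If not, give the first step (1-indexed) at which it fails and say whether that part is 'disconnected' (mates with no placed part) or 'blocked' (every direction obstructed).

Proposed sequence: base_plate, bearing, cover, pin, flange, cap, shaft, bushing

Valid

1. base_plate@(1, 2) [-x clear] — {base_plate}
2. bearing@(1, 1) [-x clear] — {base_plate, bearing}
3. cover@(1, 0) [-x clear] — {base_plate, bearing, cover}
4. pin@(0, 0) [+y clear] — {base_plate, bearing, cover, pin}
5. flange@(-1, 0) [-x clear] — {base_plate, bearing, cover, flange, pin}
6. cap@(0, 1) [+y clear] — {base_plate, bearing, cap, cover, flange, pin}
7. shaft@(0, 2) [+y clear] — {base_plate, bearing, cap, cover, flange, pin, shaft}
8. bushing@(-1, 1) [+y clear] — {base_plate, bearing, bushing, cap, cover, flange, pin, shaft}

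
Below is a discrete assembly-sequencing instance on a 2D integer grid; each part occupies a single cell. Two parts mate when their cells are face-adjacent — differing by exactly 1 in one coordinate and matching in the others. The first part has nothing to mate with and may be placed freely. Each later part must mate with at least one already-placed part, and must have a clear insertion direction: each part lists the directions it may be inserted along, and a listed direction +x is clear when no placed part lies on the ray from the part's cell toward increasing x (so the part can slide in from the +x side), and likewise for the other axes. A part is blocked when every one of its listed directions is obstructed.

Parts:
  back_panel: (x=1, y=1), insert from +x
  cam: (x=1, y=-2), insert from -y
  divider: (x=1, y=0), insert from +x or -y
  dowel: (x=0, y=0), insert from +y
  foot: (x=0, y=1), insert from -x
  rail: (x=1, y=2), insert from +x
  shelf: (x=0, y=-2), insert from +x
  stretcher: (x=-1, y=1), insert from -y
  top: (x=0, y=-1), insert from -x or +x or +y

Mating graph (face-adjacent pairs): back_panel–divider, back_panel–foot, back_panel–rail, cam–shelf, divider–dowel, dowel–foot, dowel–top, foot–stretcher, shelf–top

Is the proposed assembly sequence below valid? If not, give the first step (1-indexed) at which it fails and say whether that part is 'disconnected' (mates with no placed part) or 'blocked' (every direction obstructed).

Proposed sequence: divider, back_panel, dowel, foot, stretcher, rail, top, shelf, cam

1. divider@(1, 0) [+x clear] — {divider}
2. back_panel@(1, 1) [+x clear] — {back_panel, divider}
3. dowel@(0, 0) [+y clear] — {back_panel, divider, dowel}
4. foot@(0, 1) [-x clear] — {back_panel, divider, dowel, foot}
5. stretcher@(-1, 1) [-y clear] — {back_panel, divider, dowel, foot, stretcher}
6. rail@(1, 2) [+x clear] — {back_panel, divider, dowel, foot, rail, stretcher}
7. top@(0, -1) [-x clear] — {back_panel, divider, dowel, foot, rail, stretcher, top}
8. shelf@(0, -2) [+x clear] — {back_panel, divider, dowel, foot, rail, shelf, stretcher, top}
9. cam@(1, -2) [-y clear] — {back_panel, cam, divider, dowel, foot, rail, shelf, stretcher, top}

Valid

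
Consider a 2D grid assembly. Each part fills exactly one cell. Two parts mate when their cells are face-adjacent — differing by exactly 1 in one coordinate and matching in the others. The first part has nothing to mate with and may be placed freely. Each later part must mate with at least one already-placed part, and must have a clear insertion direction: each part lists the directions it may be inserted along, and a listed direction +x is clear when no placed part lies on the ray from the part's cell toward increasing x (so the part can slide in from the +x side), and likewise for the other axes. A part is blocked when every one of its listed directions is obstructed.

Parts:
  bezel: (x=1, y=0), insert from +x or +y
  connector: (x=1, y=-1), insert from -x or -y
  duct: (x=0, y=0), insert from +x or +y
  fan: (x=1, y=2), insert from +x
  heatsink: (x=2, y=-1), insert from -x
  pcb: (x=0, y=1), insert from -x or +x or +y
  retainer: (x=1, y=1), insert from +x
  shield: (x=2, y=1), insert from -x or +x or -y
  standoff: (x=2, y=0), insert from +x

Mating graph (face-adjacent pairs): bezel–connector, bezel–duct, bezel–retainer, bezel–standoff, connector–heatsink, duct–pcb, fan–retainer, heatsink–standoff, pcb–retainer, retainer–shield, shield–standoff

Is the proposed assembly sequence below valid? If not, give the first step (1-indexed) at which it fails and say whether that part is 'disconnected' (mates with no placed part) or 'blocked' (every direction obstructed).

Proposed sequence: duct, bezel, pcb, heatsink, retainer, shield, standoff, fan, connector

1. duct@(0, 0) [+x clear] — {duct}
2. bezel@(1, 0) [+x clear] — {bezel, duct}
3. pcb@(0, 1) [-x clear] — {bezel, duct, pcb}
4. heatsink@(2, -1) — no placed neighbour ⇒ disconnected

Invalid at step 4 (disconnected)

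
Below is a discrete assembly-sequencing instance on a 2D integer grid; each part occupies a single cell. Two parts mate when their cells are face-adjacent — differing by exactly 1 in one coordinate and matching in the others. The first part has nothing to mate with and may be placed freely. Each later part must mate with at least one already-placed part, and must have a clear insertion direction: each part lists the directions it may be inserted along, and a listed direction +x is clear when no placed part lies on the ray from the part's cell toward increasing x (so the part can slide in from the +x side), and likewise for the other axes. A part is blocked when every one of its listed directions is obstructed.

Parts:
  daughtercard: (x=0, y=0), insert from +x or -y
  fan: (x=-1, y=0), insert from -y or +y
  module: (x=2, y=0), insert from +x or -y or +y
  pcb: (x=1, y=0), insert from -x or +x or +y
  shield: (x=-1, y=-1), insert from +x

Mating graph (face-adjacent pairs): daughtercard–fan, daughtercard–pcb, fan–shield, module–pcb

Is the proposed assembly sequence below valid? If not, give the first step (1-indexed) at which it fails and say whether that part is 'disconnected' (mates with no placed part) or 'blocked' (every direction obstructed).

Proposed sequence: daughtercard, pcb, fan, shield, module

Valid

1. daughtercard@(0, 0) [+x clear] — {daughtercard}
2. pcb@(1, 0) [+x clear] — {daughtercard, pcb}
3. fan@(-1, 0) [-y clear] — {daughtercard, fan, pcb}
4. shield@(-1, -1) [+x clear] — {daughtercard, fan, pcb, shield}
5. module@(2, 0) [+x clear] — {daughtercard, fan, module, pcb, shield}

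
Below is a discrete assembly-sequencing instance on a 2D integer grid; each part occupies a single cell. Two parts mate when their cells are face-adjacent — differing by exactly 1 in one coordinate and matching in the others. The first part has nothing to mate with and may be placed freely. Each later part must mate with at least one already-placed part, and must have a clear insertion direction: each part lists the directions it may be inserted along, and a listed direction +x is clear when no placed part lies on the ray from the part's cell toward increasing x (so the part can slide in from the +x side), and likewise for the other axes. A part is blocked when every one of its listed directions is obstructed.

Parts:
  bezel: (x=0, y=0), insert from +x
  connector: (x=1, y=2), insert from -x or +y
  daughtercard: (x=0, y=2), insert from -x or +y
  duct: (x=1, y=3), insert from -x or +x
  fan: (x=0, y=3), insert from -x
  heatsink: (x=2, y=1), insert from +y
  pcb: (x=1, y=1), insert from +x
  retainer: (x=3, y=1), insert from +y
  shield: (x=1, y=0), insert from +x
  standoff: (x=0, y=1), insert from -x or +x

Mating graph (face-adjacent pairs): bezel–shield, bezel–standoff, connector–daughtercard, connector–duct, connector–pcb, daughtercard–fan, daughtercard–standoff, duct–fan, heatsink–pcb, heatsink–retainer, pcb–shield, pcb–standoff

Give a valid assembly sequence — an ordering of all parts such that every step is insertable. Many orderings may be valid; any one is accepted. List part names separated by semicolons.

1. fan@(0, 3) [-x clear] — {fan}
2. daughtercard@(0, 2) [-x clear] — {daughtercard, fan}
3. standoff@(0, 1) [-x clear] — {daughtercard, fan, standoff}
4. pcb@(1, 1) [+x clear] — {daughtercard, fan, pcb, standoff}
5. bezel@(0, 0) [+x clear] — {bezel, daughtercard, fan, pcb, standoff}
6. shield@(1, 0) [+x clear] — {bezel, daughtercard, fan, pcb, shield, standoff}
7. heatsink@(2, 1) [+y clear] — {bezel, daughtercard, fan, heatsink, pcb, shield, standoff}
8. retainer@(3, 1) [+y clear] — {bezel, daughtercard, fan, heatsink, pcb, retainer, shield, standoff}
9. connector@(1, 2) [+y clear] — {bezel, connector, daughtercard, fan, heatsink, pcb, retainer, shield, standoff}
10. duct@(1, 3) [+x clear] — {bezel, connector, daughtercard, duct, fan, heatsink, pcb, retainer, shield, standoff}

fan; daughtercard; standoff; pcb; bezel; shield; heatsink; retainer; connector; duct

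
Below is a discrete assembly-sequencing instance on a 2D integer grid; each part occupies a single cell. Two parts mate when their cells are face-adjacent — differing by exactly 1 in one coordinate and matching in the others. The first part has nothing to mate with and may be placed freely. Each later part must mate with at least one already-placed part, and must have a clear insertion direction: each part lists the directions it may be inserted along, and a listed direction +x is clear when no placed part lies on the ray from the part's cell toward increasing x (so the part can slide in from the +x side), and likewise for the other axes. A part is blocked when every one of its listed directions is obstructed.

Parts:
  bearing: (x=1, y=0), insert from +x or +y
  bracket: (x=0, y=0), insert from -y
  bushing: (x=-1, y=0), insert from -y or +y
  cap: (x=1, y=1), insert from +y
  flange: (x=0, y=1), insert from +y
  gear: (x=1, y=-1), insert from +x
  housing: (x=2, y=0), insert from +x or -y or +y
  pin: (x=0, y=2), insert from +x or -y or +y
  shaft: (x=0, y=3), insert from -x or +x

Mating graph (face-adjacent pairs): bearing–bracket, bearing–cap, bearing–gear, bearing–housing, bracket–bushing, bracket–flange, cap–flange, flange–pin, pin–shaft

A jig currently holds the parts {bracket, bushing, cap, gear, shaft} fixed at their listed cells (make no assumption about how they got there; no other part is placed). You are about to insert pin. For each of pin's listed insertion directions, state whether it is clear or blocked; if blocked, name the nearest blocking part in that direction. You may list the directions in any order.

+x: clear; +y: blocked by shaft; -y: blocked by bracket

+x: ray from pin(0, 2) has no placed part ⇒ clear
-y: nearest on ray is bracket@(0, 0) ⇒ blocked
+y: nearest on ray is shaft@(0, 3) ⇒ blocked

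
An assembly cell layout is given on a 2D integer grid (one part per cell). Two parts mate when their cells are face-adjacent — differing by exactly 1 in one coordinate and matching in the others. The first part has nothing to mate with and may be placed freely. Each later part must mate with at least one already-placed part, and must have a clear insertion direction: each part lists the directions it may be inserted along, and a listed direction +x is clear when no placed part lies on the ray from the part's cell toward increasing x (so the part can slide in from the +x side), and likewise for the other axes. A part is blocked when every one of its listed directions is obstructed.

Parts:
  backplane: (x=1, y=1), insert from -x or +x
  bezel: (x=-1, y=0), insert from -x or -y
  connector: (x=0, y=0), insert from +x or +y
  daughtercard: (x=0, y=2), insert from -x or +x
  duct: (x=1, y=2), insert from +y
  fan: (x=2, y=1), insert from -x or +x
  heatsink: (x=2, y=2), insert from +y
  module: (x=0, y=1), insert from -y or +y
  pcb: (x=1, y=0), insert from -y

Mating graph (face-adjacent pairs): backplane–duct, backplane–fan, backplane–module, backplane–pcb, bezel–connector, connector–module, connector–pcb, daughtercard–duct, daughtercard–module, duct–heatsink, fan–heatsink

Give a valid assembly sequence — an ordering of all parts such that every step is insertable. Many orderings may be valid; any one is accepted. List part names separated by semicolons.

fan; backplane; pcb; connector; duct; module; daughtercard; heatsink; bezel

1. fan@(2, 1) [-x clear] — {fan}
2. backplane@(1, 1) [-x clear] — {backplane, fan}
3. pcb@(1, 0) [-y clear] — {backplane, fan, pcb}
4. connector@(0, 0) [+y clear] — {backplane, connector, fan, pcb}
5. duct@(1, 2) [+y clear] — {backplane, connector, duct, fan, pcb}
6. module@(0, 1) [+y clear] — {backplane, connector, duct, fan, module, pcb}
7. daughtercard@(0, 2) [-x clear] — {backplane, connector, daughtercard, duct, fan, module, pcb}
8. heatsink@(2, 2) [+y clear] — {backplane, connector, daughtercard, duct, fan, heatsink, module, pcb}
9. bezel@(-1, 0) [-x clear] — {backplane, bezel, connector, daughtercard, duct, fan, heatsink, module, pcb}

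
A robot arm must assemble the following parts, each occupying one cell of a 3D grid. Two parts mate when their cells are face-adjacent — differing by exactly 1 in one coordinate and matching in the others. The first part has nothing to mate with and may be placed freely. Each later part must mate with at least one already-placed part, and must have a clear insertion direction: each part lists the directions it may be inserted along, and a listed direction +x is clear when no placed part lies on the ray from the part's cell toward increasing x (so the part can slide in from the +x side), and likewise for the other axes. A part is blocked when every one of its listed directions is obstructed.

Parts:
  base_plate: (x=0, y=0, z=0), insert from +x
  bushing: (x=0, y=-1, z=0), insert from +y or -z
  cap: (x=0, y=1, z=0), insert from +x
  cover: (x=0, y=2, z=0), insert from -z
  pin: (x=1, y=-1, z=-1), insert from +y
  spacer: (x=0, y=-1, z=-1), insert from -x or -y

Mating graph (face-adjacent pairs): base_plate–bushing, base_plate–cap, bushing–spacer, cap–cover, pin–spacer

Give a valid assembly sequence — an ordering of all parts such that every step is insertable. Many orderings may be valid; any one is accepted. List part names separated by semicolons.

1. spacer@(0, -1, -1) [-x clear] — {spacer}
2. bushing@(0, -1, 0) [+y clear] — {bushing, spacer}
3. base_plate@(0, 0, 0) [+x clear] — {base_plate, bushing, spacer}
4. cap@(0, 1, 0) [+x clear] — {base_plate, bushing, cap, spacer}
5. pin@(1, -1, -1) [+y clear] — {base_plate, bushing, cap, pin, spacer}
6. cover@(0, 2, 0) [-z clear] — {base_plate, bushing, cap, cover, pin, spacer}

spacer; bushing; base_plate; cap; pin; cover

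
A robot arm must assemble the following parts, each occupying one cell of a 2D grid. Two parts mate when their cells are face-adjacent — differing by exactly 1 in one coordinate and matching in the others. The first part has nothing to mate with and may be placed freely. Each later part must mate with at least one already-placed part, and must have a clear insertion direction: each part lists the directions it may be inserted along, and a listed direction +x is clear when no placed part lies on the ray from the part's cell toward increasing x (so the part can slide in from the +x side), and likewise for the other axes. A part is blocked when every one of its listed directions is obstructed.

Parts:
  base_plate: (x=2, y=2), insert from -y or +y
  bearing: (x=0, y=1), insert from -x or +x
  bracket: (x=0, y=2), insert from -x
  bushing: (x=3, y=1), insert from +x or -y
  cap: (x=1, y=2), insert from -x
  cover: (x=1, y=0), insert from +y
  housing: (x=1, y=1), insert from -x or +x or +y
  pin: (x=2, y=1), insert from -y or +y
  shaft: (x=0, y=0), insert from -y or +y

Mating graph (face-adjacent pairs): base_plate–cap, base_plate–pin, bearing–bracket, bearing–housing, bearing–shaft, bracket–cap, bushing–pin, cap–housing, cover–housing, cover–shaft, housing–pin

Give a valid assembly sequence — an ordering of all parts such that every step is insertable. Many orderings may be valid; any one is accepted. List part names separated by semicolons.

cover; housing; cap; bracket; base_plate; pin; bushing; bearing; shaft

1. cover@(1, 0) [+y clear] — {cover}
2. housing@(1, 1) [-x clear] — {cover, housing}
3. cap@(1, 2) [-x clear] — {cap, cover, housing}
4. bracket@(0, 2) [-x clear] — {bracket, cap, cover, housing}
5. base_plate@(2, 2) [-y clear] — {base_plate, bracket, cap, cover, housing}
6. pin@(2, 1) [-y clear] — {base_plate, bracket, cap, cover, housing, pin}
7. bushing@(3, 1) [+x clear] — {base_plate, bracket, bushing, cap, cover, housing, pin}
8. bearing@(0, 1) [-x clear] — {base_plate, bearing, bracket, bushing, cap, cover, housing, pin}
9. shaft@(0, 0) [-y clear] — {base_plate, bearing, bracket, bushing, cap, cover, housing, pin, shaft}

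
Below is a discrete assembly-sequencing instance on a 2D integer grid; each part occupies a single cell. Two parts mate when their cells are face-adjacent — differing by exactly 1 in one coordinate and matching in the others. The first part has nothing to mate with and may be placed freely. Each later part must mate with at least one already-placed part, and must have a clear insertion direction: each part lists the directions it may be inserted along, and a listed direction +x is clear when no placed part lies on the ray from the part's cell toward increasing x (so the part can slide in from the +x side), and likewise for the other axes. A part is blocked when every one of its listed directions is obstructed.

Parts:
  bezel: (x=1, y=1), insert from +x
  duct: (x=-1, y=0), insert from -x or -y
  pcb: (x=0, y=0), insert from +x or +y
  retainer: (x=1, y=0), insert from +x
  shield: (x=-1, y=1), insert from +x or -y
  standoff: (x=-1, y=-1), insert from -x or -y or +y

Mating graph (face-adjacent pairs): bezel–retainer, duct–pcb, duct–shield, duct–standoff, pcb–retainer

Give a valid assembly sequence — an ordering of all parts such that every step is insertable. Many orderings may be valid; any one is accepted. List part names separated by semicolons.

1. standoff@(-1, -1) [-x clear] — {standoff}
2. duct@(-1, 0) [-x clear] — {duct, standoff}
3. shield@(-1, 1) [+x clear] — {duct, shield, standoff}
4. pcb@(0, 0) [+x clear] — {duct, pcb, shield, standoff}
5. retainer@(1, 0) [+x clear] — {duct, pcb, retainer, shield, standoff}
6. bezel@(1, 1) [+x clear] — {bezel, duct, pcb, retainer, shield, standoff}

standoff; duct; shield; pcb; retainer; bezel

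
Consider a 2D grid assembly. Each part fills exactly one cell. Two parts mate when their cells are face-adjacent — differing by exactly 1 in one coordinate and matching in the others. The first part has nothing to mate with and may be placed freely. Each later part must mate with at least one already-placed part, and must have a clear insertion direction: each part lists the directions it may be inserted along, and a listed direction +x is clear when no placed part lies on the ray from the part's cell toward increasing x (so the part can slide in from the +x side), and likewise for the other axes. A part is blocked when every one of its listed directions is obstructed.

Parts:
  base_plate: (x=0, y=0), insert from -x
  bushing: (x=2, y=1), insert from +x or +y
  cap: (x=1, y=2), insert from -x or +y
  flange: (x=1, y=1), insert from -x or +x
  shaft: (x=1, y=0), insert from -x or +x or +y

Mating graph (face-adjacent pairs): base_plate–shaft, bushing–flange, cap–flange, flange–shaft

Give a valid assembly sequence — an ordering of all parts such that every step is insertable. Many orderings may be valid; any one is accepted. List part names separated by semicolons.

flange; shaft; cap; base_plate; bushing

1. flange@(1, 1) [-x clear] — {flange}
2. shaft@(1, 0) [-x clear] — {flange, shaft}
3. cap@(1, 2) [-x clear] — {cap, flange, shaft}
4. base_plate@(0, 0) [-x clear] — {base_plate, cap, flange, shaft}
5. bushing@(2, 1) [+x clear] — {base_plate, bushing, cap, flange, shaft}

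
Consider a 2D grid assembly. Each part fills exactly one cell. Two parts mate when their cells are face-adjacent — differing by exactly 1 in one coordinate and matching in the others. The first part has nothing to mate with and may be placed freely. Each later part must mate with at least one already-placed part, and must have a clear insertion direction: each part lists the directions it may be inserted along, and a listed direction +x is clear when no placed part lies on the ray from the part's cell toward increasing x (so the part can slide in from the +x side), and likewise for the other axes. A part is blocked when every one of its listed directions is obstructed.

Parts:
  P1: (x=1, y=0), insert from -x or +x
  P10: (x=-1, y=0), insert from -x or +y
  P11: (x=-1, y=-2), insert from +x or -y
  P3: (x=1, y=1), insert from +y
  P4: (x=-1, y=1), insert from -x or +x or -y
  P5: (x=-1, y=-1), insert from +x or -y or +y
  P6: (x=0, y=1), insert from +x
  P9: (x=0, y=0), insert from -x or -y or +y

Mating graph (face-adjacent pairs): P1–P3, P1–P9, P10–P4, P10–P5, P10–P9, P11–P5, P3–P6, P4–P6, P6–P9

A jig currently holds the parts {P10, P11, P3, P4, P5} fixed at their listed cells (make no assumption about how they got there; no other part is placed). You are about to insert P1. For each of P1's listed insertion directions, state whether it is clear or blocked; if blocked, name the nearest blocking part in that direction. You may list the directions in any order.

+x: clear; -x: blocked by P10

-x: nearest on ray is P10@(-1, 0) ⇒ blocked
+x: ray from P1(1, 0) has no placed part ⇒ clear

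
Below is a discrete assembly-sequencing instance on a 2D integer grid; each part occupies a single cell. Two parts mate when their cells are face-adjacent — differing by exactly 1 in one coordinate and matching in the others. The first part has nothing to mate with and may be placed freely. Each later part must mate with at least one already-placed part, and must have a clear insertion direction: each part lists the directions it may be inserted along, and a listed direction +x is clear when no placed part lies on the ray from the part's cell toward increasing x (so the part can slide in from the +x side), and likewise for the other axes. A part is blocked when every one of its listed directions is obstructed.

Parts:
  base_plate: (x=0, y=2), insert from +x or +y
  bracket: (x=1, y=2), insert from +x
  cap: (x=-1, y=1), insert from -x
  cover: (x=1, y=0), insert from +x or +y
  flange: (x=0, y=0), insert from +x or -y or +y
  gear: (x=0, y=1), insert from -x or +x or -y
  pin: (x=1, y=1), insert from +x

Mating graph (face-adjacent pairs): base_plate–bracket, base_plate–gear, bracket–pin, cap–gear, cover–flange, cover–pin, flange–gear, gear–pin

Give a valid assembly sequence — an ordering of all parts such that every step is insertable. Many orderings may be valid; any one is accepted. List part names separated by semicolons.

bracket; pin; gear; flange; base_plate; cap; cover

1. bracket@(1, 2) [+x clear] — {bracket}
2. pin@(1, 1) [+x clear] — {bracket, pin}
3. gear@(0, 1) [-x clear] — {bracket, gear, pin}
4. flange@(0, 0) [+x clear] — {bracket, flange, gear, pin}
5. base_plate@(0, 2) [+y clear] — {base_plate, bracket, flange, gear, pin}
6. cap@(-1, 1) [-x clear] — {base_plate, bracket, cap, flange, gear, pin}
7. cover@(1, 0) [+x clear] — {base_plate, bracket, cap, cover, flange, gear, pin}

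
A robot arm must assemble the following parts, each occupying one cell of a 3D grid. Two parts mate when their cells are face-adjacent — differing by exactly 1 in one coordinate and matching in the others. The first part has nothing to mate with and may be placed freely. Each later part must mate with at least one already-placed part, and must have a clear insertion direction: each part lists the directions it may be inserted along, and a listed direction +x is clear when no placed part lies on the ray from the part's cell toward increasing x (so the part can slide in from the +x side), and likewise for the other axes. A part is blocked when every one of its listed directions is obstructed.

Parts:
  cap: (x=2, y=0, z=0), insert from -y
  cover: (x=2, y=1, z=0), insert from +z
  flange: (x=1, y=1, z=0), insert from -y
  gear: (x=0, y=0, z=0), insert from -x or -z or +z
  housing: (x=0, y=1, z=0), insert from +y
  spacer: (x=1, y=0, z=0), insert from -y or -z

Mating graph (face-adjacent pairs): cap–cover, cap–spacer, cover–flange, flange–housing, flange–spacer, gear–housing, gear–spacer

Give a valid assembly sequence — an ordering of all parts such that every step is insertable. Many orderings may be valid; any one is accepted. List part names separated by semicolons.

1. cover@(2, 1, 0) [+z clear] — {cover}
2. flange@(1, 1, 0) [-y clear] — {cover, flange}
3. housing@(0, 1, 0) [+y clear] — {cover, flange, housing}
4. gear@(0, 0, 0) [-x clear] — {cover, flange, gear, housing}
5. cap@(2, 0, 0) [-y clear] — {cap, cover, flange, gear, housing}
6. spacer@(1, 0, 0) [-y clear] — {cap, cover, flange, gear, housing, spacer}

cover; flange; housing; gear; cap; spacer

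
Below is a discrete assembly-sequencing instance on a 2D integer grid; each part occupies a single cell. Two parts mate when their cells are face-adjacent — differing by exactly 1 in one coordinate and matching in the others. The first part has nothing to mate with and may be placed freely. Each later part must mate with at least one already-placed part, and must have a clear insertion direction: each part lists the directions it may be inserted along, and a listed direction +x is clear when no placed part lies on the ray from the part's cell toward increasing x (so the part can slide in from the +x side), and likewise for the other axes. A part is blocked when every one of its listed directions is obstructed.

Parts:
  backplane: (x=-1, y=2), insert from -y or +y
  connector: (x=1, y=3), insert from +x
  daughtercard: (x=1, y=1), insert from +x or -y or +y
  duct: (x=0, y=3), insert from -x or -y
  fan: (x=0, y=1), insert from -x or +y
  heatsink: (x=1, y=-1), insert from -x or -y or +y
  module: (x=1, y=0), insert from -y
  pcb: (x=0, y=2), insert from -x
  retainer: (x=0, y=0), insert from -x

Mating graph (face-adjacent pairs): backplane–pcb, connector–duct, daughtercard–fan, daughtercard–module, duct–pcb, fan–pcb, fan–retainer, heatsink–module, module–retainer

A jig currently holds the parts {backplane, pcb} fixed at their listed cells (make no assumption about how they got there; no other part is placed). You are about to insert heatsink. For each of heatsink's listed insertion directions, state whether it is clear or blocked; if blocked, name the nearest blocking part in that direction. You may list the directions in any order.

+y: clear; -x: clear; -y: clear

-x: ray from heatsink(1, -1) has no placed part ⇒ clear
-y: ray from heatsink(1, -1) has no placed part ⇒ clear
+y: ray from heatsink(1, -1) has no placed part ⇒ clear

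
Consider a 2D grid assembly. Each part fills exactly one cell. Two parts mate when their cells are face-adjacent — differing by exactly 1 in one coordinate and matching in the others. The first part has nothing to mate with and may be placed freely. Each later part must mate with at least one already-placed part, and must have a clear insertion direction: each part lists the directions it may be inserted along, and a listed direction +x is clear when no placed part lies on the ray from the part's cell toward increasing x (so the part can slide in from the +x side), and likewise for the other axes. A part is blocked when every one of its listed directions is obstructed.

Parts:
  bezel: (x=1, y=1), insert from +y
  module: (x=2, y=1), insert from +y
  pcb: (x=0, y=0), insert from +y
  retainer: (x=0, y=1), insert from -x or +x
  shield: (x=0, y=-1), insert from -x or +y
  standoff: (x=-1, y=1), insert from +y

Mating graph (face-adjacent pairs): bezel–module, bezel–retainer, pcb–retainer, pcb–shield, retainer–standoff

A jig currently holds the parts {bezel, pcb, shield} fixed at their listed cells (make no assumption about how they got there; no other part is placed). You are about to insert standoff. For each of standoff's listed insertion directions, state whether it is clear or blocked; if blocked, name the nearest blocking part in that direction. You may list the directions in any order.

+y: ray from standoff(-1, 1) has no placed part ⇒ clear

+y: clear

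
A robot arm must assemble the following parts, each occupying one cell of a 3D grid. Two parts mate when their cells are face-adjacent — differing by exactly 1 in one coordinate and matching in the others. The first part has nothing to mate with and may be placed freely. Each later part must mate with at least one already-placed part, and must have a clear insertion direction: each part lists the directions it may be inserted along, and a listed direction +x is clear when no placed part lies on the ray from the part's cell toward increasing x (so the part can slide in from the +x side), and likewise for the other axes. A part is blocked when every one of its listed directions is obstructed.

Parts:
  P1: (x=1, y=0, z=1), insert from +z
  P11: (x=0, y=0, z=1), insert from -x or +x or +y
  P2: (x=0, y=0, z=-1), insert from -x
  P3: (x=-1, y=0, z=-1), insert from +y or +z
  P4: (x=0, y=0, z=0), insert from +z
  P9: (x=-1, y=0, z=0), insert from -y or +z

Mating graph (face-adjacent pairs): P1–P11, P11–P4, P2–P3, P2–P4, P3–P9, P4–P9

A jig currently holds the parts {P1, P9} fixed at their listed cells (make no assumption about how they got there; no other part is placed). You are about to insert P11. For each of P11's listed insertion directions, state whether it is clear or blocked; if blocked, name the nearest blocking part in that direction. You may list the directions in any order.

-x: ray from P11(0, 0, 1) has no placed part ⇒ clear
+x: nearest on ray is P1@(1, 0, 1) ⇒ blocked
+y: ray from P11(0, 0, 1) has no placed part ⇒ clear

+x: blocked by P1; +y: clear; -x: clear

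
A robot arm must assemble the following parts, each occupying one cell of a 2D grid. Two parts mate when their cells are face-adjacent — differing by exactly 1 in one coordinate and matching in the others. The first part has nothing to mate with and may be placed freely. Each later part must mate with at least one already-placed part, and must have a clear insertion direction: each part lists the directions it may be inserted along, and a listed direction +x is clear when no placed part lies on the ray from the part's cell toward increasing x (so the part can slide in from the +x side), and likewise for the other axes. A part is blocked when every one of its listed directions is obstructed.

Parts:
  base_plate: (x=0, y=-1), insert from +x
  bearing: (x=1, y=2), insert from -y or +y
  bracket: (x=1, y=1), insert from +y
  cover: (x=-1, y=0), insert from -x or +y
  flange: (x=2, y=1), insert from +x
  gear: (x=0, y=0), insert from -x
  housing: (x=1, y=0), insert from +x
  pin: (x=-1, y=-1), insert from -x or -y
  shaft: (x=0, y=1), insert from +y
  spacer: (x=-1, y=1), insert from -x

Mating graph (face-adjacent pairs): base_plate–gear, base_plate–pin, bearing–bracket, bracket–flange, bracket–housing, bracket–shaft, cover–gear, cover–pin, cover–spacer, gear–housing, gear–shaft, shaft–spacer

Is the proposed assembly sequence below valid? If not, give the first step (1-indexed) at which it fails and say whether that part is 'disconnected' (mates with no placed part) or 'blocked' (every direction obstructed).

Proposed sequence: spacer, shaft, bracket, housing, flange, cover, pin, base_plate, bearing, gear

1. spacer@(-1, 1) [-x clear] — {spacer}
2. shaft@(0, 1) [+y clear] — {shaft, spacer}
3. bracket@(1, 1) [+y clear] — {bracket, shaft, spacer}
4. housing@(1, 0) [+x clear] — {bracket, housing, shaft, spacer}
5. flange@(2, 1) [+x clear] — {bracket, flange, housing, shaft, spacer}
6. cover@(-1, 0) [-x clear] — {bracket, cover, flange, housing, shaft, spacer}
7. pin@(-1, -1) [-x clear] — {bracket, cover, flange, housing, pin, shaft, spacer}
8. base_plate@(0, -1) [+x clear] — {base_plate, bracket, cover, flange, housing, pin, shaft, spacer}
9. bearing@(1, 2) [+y clear] — {base_plate, bearing, bracket, cover, flange, housing, pin, shaft, spacer}
10. gear@(0, 0) — -x all obstructed ⇒ blocked

Invalid at step 10 (blocked)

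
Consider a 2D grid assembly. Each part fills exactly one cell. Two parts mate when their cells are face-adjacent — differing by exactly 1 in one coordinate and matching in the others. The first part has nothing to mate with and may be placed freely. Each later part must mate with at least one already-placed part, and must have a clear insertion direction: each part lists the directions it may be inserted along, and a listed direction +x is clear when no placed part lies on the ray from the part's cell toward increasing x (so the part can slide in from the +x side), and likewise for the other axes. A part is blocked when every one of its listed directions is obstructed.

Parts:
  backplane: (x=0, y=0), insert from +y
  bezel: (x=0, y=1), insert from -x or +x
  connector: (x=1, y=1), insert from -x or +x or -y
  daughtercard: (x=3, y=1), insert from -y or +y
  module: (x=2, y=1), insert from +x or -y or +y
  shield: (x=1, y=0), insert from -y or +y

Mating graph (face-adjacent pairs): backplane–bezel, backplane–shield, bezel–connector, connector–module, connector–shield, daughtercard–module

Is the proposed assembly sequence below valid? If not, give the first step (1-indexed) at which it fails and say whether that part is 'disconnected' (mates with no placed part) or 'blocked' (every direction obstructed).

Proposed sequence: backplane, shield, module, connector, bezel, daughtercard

Invalid at step 3 (disconnected)

1. backplane@(0, 0) [+y clear] — {backplane}
2. shield@(1, 0) [-y clear] — {backplane, shield}
3. module@(2, 1) — no placed neighbour ⇒ disconnected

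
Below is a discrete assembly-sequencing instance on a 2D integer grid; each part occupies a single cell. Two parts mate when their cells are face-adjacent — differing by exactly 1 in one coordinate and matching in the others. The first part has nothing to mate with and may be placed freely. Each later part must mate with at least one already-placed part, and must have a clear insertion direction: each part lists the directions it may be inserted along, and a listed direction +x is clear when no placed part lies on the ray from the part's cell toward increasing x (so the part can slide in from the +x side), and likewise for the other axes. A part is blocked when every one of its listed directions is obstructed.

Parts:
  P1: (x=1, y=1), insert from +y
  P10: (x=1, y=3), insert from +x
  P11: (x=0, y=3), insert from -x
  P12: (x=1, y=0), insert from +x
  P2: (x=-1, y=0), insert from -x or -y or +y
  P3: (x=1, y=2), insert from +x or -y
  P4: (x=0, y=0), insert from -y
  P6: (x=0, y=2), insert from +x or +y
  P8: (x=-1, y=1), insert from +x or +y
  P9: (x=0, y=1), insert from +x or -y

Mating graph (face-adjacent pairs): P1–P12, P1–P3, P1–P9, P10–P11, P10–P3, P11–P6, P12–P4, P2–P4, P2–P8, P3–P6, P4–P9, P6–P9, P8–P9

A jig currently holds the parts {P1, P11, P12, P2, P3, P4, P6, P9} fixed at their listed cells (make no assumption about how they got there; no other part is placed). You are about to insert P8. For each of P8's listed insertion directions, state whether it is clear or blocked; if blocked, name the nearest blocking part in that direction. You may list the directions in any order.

+x: nearest on ray is P9@(0, 1) ⇒ blocked
+y: ray from P8(-1, 1) has no placed part ⇒ clear

+x: blocked by P9; +y: clear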